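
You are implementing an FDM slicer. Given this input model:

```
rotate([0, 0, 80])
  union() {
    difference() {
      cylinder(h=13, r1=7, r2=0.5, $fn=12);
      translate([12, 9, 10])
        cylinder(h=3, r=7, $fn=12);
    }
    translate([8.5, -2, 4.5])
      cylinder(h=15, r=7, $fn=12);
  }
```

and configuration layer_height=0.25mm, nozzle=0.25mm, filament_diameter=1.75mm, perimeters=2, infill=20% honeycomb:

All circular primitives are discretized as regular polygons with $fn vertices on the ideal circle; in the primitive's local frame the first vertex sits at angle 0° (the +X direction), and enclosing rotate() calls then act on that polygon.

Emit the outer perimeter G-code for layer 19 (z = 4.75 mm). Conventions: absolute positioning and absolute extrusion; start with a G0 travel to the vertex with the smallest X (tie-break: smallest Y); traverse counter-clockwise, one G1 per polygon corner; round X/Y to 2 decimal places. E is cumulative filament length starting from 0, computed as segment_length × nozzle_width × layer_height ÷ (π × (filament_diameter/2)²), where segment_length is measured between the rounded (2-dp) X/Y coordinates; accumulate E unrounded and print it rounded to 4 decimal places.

At z = 4.75 mm: the cone: at t=0.365 of its height the radius interpolates to r₁+(r₂−r₁)t = 4.625, giving a regular 12-gon of that circumradius; the cylinder at (12, 9) is not intersected at this z (z outside [10, 13]); Taking the first minus the rest: none of the subtracted shapes is present at this height, so the cone is unchanged — 1 connected region; the r=7 cylinder at (8.5, -2) contributes a regular 12-gon of circumradius 7; Merging all regions: the regions partially overlap (shared area 12.71 mm²), so overlapping operands fuse into one piece — 1 connected region; (rotated 80° about Z; rotation is an isometry so areas/perimeters/island counts are preserved). The outline is a single polygon with 20 vertices. Extrusion per mm of travel: 0.25 × 0.25 / (π × 0.875²) = 0.025984. Accumulating E over each segment gives final E = 1.4751.

G0 X-4.55 Y0.80 Z4.75
G1 X-4.35 Y-1.58 E0.0621
G1 X-2.97 Y-3.54 E0.1243
G1 X-0.80 Y-4.55 E0.1865
G1 X1.58 Y-4.35 E0.2486
G1 X3.54 Y-2.97 E0.3109
G1 X4.55 Y-0.80 E0.3731
G1 X4.37 Y1.32 E0.4284
G1 X5.84 Y1.45 E0.4667
G1 X8.81 Y3.52 E0.5608
G1 X10.34 Y6.81 E0.6551
G1 X10.02 Y10.42 E0.7492
G1 X7.95 Y13.39 E0.8433
G1 X4.66 Y14.92 E0.9376
G1 X1.05 Y14.60 E1.0318
G1 X-1.92 Y12.52 E1.1260
G1 X-3.45 Y9.24 E1.2200
G1 X-3.13 Y5.63 E1.3142
G1 X-2.02 Y4.04 E1.3646
G1 X-3.54 Y2.97 E1.4129
G1 X-4.55 Y0.80 E1.4751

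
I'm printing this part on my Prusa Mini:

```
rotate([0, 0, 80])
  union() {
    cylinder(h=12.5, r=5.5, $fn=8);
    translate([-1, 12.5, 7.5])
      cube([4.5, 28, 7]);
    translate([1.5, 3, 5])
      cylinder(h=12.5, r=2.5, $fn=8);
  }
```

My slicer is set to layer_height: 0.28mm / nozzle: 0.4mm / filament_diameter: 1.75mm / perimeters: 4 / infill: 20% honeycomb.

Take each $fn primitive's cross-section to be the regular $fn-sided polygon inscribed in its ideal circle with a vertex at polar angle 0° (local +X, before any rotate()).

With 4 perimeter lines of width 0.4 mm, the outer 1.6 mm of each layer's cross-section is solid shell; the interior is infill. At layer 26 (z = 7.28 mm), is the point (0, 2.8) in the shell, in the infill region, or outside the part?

infill

At z = 7.28 mm: the cylinder: section is a regular 8-gon, circumradius r=5.5; the cube at (-1, 12.5) does not reach this height (z outside [7.5, 14.5]); the r=2.5 cylinder at (1.5, 3) gives a regular 8-gon of circumradius 2.5 (constant along its height); Merging all regions: the regions partially overlap (shared area 16.25 mm²), so overlapping operands fuse into one piece — 1 connected region; (whole slice rotated 80° about Z — lengths, areas and connectivity unchanged). Overall, the cross-section is a single solid region. Undo the 80° rotation: the query point maps to (2.757, 0.486) in the un-rotated model frame. The nearest boundary edge runs (3.89, 3.89)→(5.50, 0.00); distance from the point to it = 2.35 mm. The point is inside the cross-section and 2.35 mm from the nearest boundary — more than the 1.6 mm shell width (4 × 0.4), so it's in the infill interior.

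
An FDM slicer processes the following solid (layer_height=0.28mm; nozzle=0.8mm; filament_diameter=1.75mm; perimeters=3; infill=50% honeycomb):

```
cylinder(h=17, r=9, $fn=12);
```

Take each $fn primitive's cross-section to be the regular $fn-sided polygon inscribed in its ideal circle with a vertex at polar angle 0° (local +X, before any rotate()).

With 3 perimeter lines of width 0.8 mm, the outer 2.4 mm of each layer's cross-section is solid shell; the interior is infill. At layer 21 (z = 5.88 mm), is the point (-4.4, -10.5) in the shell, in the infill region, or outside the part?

At z = 5.88 mm: the r=9 cylinder contributes a regular 12-gon of circumradius 9. Overall, the cross-section is a single solid region. The nearest boundary edge runs (-4.50, -7.79)→(-0.00, -9.00); distance from the point to it = 2.59 mm. The point is not inside any of the regions above, so it lies outside the cross-section (2.59 mm from the nearest boundary).

outside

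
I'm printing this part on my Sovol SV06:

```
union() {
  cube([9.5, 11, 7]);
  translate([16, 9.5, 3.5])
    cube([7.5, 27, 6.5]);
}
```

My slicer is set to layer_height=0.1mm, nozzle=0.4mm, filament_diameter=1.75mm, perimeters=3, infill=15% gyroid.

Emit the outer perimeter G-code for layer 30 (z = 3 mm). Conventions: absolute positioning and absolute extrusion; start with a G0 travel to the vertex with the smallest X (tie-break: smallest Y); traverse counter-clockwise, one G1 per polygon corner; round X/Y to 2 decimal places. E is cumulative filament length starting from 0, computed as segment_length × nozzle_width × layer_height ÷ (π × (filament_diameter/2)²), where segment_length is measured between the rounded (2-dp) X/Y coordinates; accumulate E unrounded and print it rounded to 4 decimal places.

G0 X0.00 Y0.00 Z3.00
G1 X9.50 Y0.00 E0.1580
G1 X9.50 Y11.00 E0.3409
G1 X0.00 Y11.00 E0.4989
G1 X0.00 Y0.00 E0.6818

At z = 3 mm: the cube (footprint 9.5×11) is included at this height; the cube at (16, 9.5) does not reach this height (z outside [3.5, 10]); Taking the union: only the 9.5×11 cube is present, so the union is just that shape — 1 connected region. The outline is a single polygon with 4 vertices. Extrusion per mm of travel: 0.4 × 0.1 / (π × 0.875²) = 0.016630. Accumulating E over each segment gives final E = 0.6818.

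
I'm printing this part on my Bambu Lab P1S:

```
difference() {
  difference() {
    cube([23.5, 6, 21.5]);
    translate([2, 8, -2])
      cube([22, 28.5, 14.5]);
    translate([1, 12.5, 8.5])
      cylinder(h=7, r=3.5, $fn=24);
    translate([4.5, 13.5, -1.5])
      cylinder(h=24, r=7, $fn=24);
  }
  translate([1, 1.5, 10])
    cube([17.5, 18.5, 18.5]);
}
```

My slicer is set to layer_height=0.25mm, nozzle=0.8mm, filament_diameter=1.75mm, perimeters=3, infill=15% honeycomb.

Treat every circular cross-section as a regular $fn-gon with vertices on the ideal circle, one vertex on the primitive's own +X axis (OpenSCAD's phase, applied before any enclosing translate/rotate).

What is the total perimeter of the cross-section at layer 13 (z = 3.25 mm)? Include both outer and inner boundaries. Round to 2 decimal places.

59.00 mm

At z = 3.25 mm: the cube (footprint 23.5×6) is included at this height (perimeter 59.00 mm); the cube at (2, 8) (footprint 22×28.5) is included at this height (perimeter 101.00 mm); the cylinder at (1, 12.5) is not intersected at this z (z outside [8.5, 15.5]); the r=7 cylinder at (4.5, 13.5) gives a regular 24-gon of circumradius 7 (constant along its height) (perimeter = 2·24·7.000·sin(180°/24) = 43.86 mm); Taking the first minus the rest: starting from the 23.5×6 cube, the 22×28.5 cube at (2, 8) misses the remaining region (no effect); the r=7 cylinder at (4.5, 13.5) misses the remaining region (no effect) — boundary = 59.00 mm; the cube at (1, 1.5) does not reach this height (z outside [10, 28.5]); Subtracting the remaining from the first: none of the subtracted shapes is present at this height, so that combined region is unchanged — boundary = 59.00 mm. Overall, the cross-section is a single solid region. Total boundary length (outer) = 59.00 mm.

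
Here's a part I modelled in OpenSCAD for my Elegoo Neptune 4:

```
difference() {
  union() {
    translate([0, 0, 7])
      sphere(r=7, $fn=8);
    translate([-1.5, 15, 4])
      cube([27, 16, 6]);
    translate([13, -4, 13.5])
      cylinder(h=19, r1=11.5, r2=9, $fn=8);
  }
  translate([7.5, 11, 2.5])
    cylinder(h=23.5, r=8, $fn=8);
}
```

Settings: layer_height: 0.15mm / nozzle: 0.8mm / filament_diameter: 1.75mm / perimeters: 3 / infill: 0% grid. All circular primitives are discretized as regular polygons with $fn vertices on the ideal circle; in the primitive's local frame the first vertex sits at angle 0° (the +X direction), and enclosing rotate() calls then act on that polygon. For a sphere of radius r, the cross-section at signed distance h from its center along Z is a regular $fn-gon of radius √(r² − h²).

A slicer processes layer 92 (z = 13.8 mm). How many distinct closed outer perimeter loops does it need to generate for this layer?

At z = 13.8 mm: the sphere: section is a regular 8-gon, circumradius = √(r²−h²) = √(7²−6.8²) = 1.661; the cube at (-1.5, 15) is not intersected at this z (z outside [4, 10]); the cone at (13, -4): at t=0.016 of its height the radius interpolates to r₁+(r₂−r₁)t = 11.461, giving a regular 8-gon of that circumradius; Taking the union: the 2 present regions are separate (no shared area or edge), so areas and boundary lengths simply add and each stays a separate island — 2 connected regions; the r=8 cylinder at (7.5, 11) gives a regular 8-gon of circumradius 8 (constant along its height); After the difference (first − rest): starting from that combined region, the r=8 cylinder at (7.5, 11) partially overlaps it — only the 15.95 mm² overlap (of its 181.02 mm²) is removed, clipping the outline — 2 connected regions. The result has 2 disconnected regions.

2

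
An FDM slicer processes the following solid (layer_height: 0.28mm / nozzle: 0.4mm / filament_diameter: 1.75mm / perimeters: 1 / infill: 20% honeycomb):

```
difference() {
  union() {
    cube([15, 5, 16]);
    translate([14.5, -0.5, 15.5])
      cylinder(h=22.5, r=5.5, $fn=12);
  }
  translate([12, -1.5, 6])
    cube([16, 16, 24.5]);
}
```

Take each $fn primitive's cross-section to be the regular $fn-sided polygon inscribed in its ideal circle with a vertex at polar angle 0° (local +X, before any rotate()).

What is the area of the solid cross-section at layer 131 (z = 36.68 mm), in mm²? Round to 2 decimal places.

At z = 36.68 mm: the cube does not reach this height (z outside [0, 16]); the r=5.5 cylinder at (14.5, -0.5) gives a regular 12-gon of circumradius 5.5 (constant along its height) (area = (12/2)·5.500²·sin(360°/12) = 90.75 mm²); Combining (union): only the r=5.5 cylinder at (14.5, -0.5) is present, so the union is just that shape — area = 90.75 mm²; the cube at (12, -1.5) does not reach this height (z outside [6, 30.5]); After the difference (first − rest): none of the subtracted shapes is present at this height, so that combined region is unchanged — area = 90.75 mm². Overall, the cross-section is a single solid region. Net area = 90.75 mm².

90.75 mm²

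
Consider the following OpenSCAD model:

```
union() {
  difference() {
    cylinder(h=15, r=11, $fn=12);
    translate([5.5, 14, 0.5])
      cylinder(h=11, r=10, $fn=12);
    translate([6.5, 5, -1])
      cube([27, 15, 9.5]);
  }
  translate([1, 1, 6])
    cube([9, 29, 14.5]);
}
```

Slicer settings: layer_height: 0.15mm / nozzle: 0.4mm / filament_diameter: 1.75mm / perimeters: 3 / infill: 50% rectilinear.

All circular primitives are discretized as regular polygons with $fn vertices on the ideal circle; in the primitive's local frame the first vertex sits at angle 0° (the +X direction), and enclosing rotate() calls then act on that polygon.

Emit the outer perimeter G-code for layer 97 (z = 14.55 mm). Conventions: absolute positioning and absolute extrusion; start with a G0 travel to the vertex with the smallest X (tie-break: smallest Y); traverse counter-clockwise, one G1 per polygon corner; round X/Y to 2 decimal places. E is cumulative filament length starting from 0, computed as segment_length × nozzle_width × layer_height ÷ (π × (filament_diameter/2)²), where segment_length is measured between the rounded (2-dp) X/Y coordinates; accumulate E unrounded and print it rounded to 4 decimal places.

At z = 14.55 mm: the r=11 cylinder gives a regular 12-gon of circumradius 11 (constant along its height); the cylinder at (5.5, 14) is absent (z outside [0.5, 11.5]); the cube at (6.5, 5) is not intersected at this z (z outside [-1, 8.5]); Subtracting the remaining from the first: none of the subtracted shapes is present at this height, so the r=11 cylinder is unchanged — 1 connected region; the cube at (1, 1) is present — its section is the full 9×29 rectangle; Taking the union: the regions partially overlap (shared area 69.02 mm²), so overlapping operands fuse into one piece — 1 connected region. The outline is a single polygon with 14 vertices. Extrusion per mm of travel: 0.4 × 0.15 / (π × 0.875²) = 0.024945. Accumulating E over each segment gives final E = 2.7613.

G0 X-11.00 Y0.00 Z14.55
G1 X-9.53 Y-5.50 E0.1420
G1 X-5.50 Y-9.53 E0.2842
G1 X0.00 Y-11.00 E0.4262
G1 X5.50 Y-9.53 E0.5682
G1 X9.53 Y-5.50 E0.7104
G1 X11.00 Y0.00 E0.8524
G1 X10.00 Y3.73 E0.9487
G1 X10.00 Y30.00 E1.6040
G1 X1.00 Y30.00 E1.8285
G1 X1.00 Y10.73 E2.3092
G1 X0.00 Y11.00 E2.3351
G1 X-5.50 Y9.53 E2.4771
G1 X-9.53 Y5.50 E2.6193
G1 X-11.00 Y0.00 E2.7613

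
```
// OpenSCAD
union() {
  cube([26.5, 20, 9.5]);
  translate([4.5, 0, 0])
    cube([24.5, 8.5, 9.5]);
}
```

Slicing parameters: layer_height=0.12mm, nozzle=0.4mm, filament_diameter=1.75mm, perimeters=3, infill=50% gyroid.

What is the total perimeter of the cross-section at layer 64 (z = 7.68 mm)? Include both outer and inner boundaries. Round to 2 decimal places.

98.00 mm

At z = 7.68 mm: the 26.5×20 cube contributes its full rectangle (perimeter 93.00 mm); the 24.5×8.5 cube at (4.5, 0) contributes its full rectangle (perimeter 66.00 mm); Taking the union: the regions partially overlap (shared area 187.00 mm²), so the edge portions inside another operand are dropped and the merged outline is re-measured after clipping — boundary = 98.00 mm. Overall, the cross-section is a single solid region. Total boundary length (outer) = 98.00 mm.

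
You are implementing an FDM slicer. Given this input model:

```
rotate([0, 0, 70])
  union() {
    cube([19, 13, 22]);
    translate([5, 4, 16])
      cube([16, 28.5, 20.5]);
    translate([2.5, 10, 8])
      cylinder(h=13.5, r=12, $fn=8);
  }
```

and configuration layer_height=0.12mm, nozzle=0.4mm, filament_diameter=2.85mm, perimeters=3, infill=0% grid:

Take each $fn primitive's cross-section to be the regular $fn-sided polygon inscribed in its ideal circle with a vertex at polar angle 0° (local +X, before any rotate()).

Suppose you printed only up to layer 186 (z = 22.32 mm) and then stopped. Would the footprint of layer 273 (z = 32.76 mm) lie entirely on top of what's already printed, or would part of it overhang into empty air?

Compare the two slices. At z = 22.32: the cube is absent (z outside [0, 22]); the cube at (5, 4) (footprint 16×28.5) is included at this height (area 456.00 mm²); the cylinder at (2.5, 10) is not intersected at this z (z outside [8, 21.5]); Combining (union): only the 16×28.5 cube at (5, 4) is present, so the union is just that shape — area = 456.00 mm²; (whole slice rotated 70° about Z — lengths, areas and connectivity unchanged). At z = 32.76: the cube does not reach this height (z outside [0, 22]); the cube at (5, 4) is present — its section is the full 16×28.5 rectangle (area 456.00 mm²); the cylinder at (2.5, 10) does not reach this height (z outside [8, 21.5]); Merging all regions: only the 16×28.5 cube at (5, 4) is present, so the union is just that shape — area = 456.00 mm²; (whole slice rotated 70° about Z — lengths, areas and connectivity unchanged). Checking containment: the cross-section at z = 32.76 is a subset of the cross-section at z = 22.32.

entirely on top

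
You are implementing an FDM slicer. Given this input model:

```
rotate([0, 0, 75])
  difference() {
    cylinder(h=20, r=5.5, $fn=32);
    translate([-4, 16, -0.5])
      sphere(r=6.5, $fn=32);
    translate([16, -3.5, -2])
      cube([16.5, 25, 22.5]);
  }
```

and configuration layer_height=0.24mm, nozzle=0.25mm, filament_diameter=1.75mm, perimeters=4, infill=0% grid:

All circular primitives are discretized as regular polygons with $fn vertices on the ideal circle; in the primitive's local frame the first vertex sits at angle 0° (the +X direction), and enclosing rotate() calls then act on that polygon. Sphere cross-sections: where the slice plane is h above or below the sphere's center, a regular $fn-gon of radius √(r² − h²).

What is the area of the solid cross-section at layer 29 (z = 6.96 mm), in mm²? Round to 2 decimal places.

94.42 mm²

At z = 6.96 mm: the r=5.5 cylinder contributes a regular 32-gon of circumradius 5.5 (area = (32/2)·5.500²·sin(360°/32) = 94.42 mm²); the sphere at (-4, 16) is absent (|z−center|=7.460 > r=6.5); the 16.5×25 cube at (16, -3.5) contributes its full rectangle (area 412.50 mm²); After the difference (first − rest): starting from the r=5.5 cylinder (94.42 mm²), the 16.5×25 cube at (16, -3.5) misses the remaining region (no effect) — area = 94.42 mm²; (whole slice rotated 75° about Z — lengths, areas and connectivity unchanged). Overall, the cross-section is a single solid region. Net area = 94.42 mm².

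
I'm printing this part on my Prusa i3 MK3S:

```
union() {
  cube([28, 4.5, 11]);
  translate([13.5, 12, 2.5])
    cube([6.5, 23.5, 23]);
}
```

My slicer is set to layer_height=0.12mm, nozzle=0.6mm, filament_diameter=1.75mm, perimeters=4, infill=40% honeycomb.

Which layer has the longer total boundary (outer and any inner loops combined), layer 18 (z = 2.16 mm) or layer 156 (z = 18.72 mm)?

layer 18 (z = 2.16 mm)

Layer 18 (z = 2.16): the 28×4.5 cube contributes its full rectangle (perimeter 65.00 mm); the cube at (13.5, 12) is not intersected at this z (z outside [2.5, 25.5]); Taking the union: only the 28×4.5 cube is present, so the union is just that shape — boundary = 65.00 mm. So its perimeter = 65.00 mm. Layer 156 (z = 18.72): the cube is absent (z outside [0, 11]); the cube at (13.5, 12) is present — its section is the full 6.5×23.5 rectangle (perimeter 60.00 mm); Combining (union): only the 6.5×23.5 cube at (13.5, 12) is present, so the union is just that shape — boundary = 60.00 mm. So its perimeter = 60.00 mm. Layer 18 is larger (65.00 vs 60.00 mm).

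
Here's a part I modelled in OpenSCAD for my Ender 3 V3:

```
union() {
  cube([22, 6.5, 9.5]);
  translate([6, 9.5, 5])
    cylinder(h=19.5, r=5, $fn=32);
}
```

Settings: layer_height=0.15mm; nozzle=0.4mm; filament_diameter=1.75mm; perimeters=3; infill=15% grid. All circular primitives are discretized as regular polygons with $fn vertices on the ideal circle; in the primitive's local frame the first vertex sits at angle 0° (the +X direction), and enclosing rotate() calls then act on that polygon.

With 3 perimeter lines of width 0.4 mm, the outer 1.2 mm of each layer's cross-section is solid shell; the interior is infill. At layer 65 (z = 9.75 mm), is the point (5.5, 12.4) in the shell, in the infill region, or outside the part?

At z = 9.75 mm: the cube is absent (z outside [0, 9.5]); the cylinder at (6, 9.5): section is a regular 32-gon, circumradius r=5; Taking the union: only the r=5 cylinder at (6, 9.5) is present, so the union is just that shape — 1 connected region. Overall, the cross-section is a single solid region. The nearest boundary edge runs (6.00, 14.50)→(5.02, 14.40); distance from the point to it = 2.04 mm. The point is inside the cross-section and 2.04 mm from the nearest boundary — more than the 1.2 mm shell width (3 × 0.4), so it's in the infill interior.

infill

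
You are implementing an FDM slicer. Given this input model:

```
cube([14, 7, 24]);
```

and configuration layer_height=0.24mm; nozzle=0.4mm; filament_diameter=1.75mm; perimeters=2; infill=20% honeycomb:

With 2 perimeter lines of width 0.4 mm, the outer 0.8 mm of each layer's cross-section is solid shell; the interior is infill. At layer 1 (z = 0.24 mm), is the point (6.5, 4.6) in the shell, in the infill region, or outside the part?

At z = 0.24 mm: the cube (footprint 14×7) is included at this height. Overall, the cross-section is a single solid region. The nearest boundary edge runs (14.00, 7.00)→(0.00, 7.00); distance from the point to it = 2.40 mm. The point is inside the cross-section and 2.40 mm from the nearest boundary — more than the 0.8 mm shell width (2 × 0.4), so it's in the infill interior.

infill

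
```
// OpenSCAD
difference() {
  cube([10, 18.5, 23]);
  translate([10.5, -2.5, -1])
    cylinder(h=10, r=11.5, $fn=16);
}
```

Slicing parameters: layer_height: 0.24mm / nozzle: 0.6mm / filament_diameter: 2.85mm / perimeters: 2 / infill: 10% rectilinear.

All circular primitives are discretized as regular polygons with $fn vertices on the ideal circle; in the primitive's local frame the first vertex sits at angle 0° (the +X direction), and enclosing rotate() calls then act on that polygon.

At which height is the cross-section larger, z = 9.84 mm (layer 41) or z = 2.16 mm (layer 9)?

layer 41 (z = 9.84 mm)

Layer 41 (z = 9.84): the 10×18.5 cube contributes its full rectangle (area 185.00 mm²); the cylinder at (10.5, -2.5) does not reach this height (z outside [-1, 9]); Subtracting the remaining from the first: none of the subtracted shapes is present at this height, so the 10×18.5 cube is unchanged — area = 185.00 mm². So its area = 185.00 mm². Layer 9 (z = 2.16): the cube is present — its section is the full 10×18.5 rectangle (area 185.00 mm²); the r=11.5 cylinder at (10.5, -2.5) gives a regular 16-gon of circumradius 11.5 (constant along its height) (area = (16/2)·11.500²·sin(360°/16) = 404.88 mm²); Taking the first minus the rest: starting from the 10×18.5 cube (185.00 mm²), the r=11.5 cylinder at (10.5, -2.5) partially overlaps it — only the 68.01 mm² overlap (of its 404.88 mm²) is removed, clipping the outline — area = 116.99 mm². So its area = 116.99 mm². Layer 41 is larger (185.00 vs 116.99 mm²).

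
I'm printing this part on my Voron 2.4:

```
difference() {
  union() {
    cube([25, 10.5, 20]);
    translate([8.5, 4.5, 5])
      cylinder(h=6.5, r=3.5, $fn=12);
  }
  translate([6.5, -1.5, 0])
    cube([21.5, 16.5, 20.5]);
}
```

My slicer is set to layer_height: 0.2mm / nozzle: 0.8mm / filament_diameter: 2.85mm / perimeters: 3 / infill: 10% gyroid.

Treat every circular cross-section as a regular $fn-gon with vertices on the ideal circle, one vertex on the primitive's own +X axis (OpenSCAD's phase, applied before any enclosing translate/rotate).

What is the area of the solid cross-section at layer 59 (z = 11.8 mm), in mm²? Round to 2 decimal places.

At z = 11.8 mm: the cube (footprint 25×10.5) is included at this height (area 262.50 mm²); the cylinder at (8.5, 4.5) does not reach this height (z outside [5, 11.5]); Merging all regions: only the 25×10.5 cube is present, so the union is just that shape — area = 262.50 mm²; the cube at (6.5, -1.5) (footprint 21.5×16.5) is included at this height (area 354.75 mm²); After the difference (first − rest): starting from that combined region (262.50 mm²), the 21.5×16.5 cube at (6.5, -1.5) partially overlaps it — only the 194.25 mm² overlap (of its 354.75 mm²) is removed, clipping the outline — area = 68.25 mm². Overall, the cross-section is a single solid region. Net area = 68.25 mm².

68.25 mm²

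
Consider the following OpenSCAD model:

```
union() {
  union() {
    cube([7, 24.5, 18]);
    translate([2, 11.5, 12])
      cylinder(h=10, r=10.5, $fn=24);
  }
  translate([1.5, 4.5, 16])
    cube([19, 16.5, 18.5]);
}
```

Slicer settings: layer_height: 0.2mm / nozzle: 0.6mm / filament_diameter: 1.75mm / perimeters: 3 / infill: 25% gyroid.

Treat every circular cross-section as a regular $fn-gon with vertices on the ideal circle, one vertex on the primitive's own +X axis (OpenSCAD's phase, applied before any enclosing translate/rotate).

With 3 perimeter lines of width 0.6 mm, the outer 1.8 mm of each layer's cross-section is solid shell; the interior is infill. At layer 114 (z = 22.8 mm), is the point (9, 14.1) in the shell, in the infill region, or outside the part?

At z = 22.8 mm: the cube does not reach this height (z outside [0, 18]); the cylinder at (2, 11.5) is not intersected at this z (z outside [12, 22]); Merging all regions: nothing is present at this height; the cube at (1.5, 4.5) (footprint 19×16.5) is included at this height; Taking the union: only the 19×16.5 cube at (1.5, 4.5) is present, so the union is just that shape — 1 connected region. Overall, the cross-section is a single solid region. The nearest boundary edge runs (20.50, 21.00)→(1.50, 21.00); distance from the point to it = 6.90 mm. The point is inside the cross-section and 6.90 mm from the nearest boundary — more than the 1.8 mm shell width (3 × 0.6), so it's in the infill interior.

infill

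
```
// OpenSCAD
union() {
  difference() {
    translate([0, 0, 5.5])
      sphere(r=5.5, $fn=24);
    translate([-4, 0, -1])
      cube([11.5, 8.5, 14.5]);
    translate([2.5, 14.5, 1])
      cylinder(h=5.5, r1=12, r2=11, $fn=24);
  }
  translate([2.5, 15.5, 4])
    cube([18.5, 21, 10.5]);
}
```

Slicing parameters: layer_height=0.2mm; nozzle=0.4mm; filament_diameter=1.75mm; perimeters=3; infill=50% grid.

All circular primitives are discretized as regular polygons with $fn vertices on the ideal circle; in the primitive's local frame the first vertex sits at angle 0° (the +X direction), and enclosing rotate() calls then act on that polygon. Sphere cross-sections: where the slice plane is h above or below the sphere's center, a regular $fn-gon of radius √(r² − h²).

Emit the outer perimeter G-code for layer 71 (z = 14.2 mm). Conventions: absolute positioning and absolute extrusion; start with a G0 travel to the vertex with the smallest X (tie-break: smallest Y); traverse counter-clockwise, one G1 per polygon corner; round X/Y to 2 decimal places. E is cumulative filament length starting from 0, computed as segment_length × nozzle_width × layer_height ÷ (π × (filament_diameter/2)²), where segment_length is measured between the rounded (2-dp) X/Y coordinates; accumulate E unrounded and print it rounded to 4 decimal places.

At z = 14.2 mm: the sphere is not intersected at this z (|z−center|=8.700 > r=5.5); the cube at (-4, 0) is absent (z outside [-1, 13.5]); the cone at (2.5, 14.5) does not reach this height (z outside [1, 6.5]); After the difference (first − rest): the first operand is absent here, so nothing remains; the 18.5×21 cube at (2.5, 15.5) contributes its full rectangle; Combining (union): only the 18.5×21 cube at (2.5, 15.5) is present, so the union is just that shape — 1 connected region. The outline is a single polygon with 4 vertices. Extrusion per mm of travel: 0.4 × 0.2 / (π × 0.875²) = 0.033260. Accumulating E over each segment gives final E = 2.6276.

G0 X2.50 Y15.50 Z14.20
G1 X21.00 Y15.50 E0.6153
G1 X21.00 Y36.50 E1.3138
G1 X2.50 Y36.50 E1.9291
G1 X2.50 Y15.50 E2.6276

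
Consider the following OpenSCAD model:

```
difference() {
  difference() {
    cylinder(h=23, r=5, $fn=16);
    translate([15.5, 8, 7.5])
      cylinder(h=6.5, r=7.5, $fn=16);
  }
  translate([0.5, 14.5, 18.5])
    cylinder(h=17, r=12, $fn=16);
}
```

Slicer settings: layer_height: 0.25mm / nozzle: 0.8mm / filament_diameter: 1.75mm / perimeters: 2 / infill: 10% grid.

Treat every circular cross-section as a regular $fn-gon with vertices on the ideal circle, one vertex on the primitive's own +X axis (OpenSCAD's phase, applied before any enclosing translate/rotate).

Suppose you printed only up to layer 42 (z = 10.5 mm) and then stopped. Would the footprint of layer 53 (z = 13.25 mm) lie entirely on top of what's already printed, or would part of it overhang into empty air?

entirely on top

Compare the two slices. At z = 10.5: the r=5 cylinder contributes a regular 16-gon of circumradius 5 (area = (16/2)·5.000²·sin(360°/16) = 76.54 mm²); the r=7.5 cylinder at (15.5, 8) gives a regular 16-gon of circumradius 7.5 (constant along its height) (area = (16/2)·7.500²·sin(360°/16) = 172.21 mm²); Taking the first minus the rest: starting from the r=5 cylinder (76.54 mm²), the r=7.5 cylinder at (15.5, 8) misses the remaining region (no effect) — area = 76.54 mm²; the cylinder at (0.5, 14.5) is absent (z outside [18.5, 35.5]); Subtracting the remaining from the first: none of the subtracted shapes is present at this height, so that combined region is unchanged — area = 76.54 mm². At z = 13.25: the cylinder: section is a regular 16-gon, circumradius r=5 (area = (16/2)·5.000²·sin(360°/16) = 76.54 mm²); the r=7.5 cylinder at (15.5, 8) gives a regular 16-gon of circumradius 7.5 (constant along its height) (area = (16/2)·7.500²·sin(360°/16) = 172.21 mm²); After the difference (first − rest): starting from the r=5 cylinder (76.54 mm²), the r=7.5 cylinder at (15.5, 8) misses the remaining region (no effect) — area = 76.54 mm²; the cylinder at (0.5, 14.5) does not reach this height (z outside [18.5, 35.5]); After the difference (first − rest): none of the subtracted shapes is present at this height, so that combined region is unchanged — area = 76.54 mm². Checking containment: the cross-section at z = 13.25 is a subset of the cross-section at z = 10.5.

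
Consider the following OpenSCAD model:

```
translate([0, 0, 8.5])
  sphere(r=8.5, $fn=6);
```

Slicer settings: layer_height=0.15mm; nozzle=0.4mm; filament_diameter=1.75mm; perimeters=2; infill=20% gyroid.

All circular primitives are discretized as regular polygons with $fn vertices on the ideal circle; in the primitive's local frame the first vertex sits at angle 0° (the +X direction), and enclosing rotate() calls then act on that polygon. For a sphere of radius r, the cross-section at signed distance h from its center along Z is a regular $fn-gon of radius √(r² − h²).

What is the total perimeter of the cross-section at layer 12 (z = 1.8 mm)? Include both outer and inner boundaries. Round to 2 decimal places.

31.38 mm

At z = 1.8 mm: the r=8.5 sphere slices to a regular 6-gon of circumradius 5.231 (√(r²−h²) with h=6.7 from center) (perimeter = 2·6·5.231·sin(180°/6) = 31.38 mm). Overall, the cross-section is a single solid region. Total boundary length (outer) = 31.38 mm.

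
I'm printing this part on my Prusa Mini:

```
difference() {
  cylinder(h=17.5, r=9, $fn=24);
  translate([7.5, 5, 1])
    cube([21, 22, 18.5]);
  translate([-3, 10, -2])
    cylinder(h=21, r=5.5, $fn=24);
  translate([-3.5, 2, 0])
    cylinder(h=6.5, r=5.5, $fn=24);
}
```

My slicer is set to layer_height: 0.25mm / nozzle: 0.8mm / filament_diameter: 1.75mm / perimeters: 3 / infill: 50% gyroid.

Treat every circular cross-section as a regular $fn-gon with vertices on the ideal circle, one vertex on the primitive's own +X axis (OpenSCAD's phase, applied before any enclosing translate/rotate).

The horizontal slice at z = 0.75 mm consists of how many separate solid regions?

At z = 0.75 mm: the cylinder: section is a regular 24-gon, circumradius r=9; the cube at (7.5, 5) does not reach this height (z outside [1, 19.5]); the r=5.5 cylinder at (-3, 10) gives a regular 24-gon of circumradius 5.5 (constant along its height); the r=5.5 cylinder at (-3.5, 2) contributes a regular 24-gon of circumradius 5.5; After the difference (first − rest): starting from the r=9 cylinder, the r=5.5 cylinder at (-3, 10) partially overlaps it — only the 26.01 mm² overlap (of its 93.95 mm²) is removed, clipping the outline; the r=5.5 cylinder at (-3.5, 2) partially overlaps it — only the 76.70 mm² overlap (of its 93.95 mm²) is removed, clipping the outline — 1 connected region. The result has 1 disconnected region.

1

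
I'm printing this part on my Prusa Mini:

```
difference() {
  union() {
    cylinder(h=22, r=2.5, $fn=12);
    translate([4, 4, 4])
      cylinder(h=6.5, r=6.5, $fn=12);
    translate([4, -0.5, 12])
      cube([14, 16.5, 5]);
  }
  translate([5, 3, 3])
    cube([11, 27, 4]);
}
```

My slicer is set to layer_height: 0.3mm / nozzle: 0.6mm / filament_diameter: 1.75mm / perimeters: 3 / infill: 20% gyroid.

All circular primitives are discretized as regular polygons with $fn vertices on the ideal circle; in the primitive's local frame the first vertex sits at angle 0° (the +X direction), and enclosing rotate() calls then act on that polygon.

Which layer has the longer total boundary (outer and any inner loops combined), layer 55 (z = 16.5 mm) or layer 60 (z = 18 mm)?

layer 55 (z = 16.5 mm)

Layer 55 (z = 16.5): the r=2.5 cylinder gives a regular 12-gon of circumradius 2.5 (constant along its height) (perimeter = 2·12·2.500·sin(180°/12) = 15.53 mm); the cylinder at (4, 4) does not reach this height (z outside [4, 10.5]); the cube at (4, -0.5) (footprint 14×16.5) is included at this height (perimeter 61.00 mm); Combining (union): the 2 present regions are separate (no shared area or edge), so areas and boundary lengths simply add and each stays a separate island — boundary = 76.53 mm; the cube at (5, 3) does not reach this height (z outside [3, 7]); Taking the first minus the rest: none of the subtracted shapes is present at this height, so that combined region is unchanged — boundary = 76.53 mm. So its perimeter = 76.53 mm. Layer 60 (z = 18): the r=2.5 cylinder gives a regular 12-gon of circumradius 2.5 (constant along its height) (perimeter = 2·12·2.500·sin(180°/12) = 15.53 mm); the cylinder at (4, 4) is not intersected at this z (z outside [4, 10.5]); the cube at (4, -0.5) is absent (z outside [12, 17]); Merging all regions: only the r=2.5 cylinder is present, so the union is just that shape — boundary = 15.53 mm; the cube at (5, 3) is absent (z outside [3, 7]); Taking the first minus the rest: none of the subtracted shapes is present at this height, so that combined region is unchanged — boundary = 15.53 mm. So its perimeter = 15.53 mm. Layer 55 is larger (76.53 vs 15.53 mm).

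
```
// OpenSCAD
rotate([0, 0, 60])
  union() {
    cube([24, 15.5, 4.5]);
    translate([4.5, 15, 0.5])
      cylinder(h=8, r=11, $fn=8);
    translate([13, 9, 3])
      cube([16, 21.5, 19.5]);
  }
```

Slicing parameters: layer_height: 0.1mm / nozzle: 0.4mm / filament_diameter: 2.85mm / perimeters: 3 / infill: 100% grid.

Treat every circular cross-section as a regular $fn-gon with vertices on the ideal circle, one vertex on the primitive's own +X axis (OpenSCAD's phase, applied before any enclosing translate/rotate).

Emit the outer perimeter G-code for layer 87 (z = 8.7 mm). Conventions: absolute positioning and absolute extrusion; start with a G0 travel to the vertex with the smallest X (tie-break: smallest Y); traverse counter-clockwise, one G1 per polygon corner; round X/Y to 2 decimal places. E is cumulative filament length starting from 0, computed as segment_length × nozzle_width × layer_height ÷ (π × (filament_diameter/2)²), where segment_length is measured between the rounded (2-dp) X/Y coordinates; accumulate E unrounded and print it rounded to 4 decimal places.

At z = 8.7 mm: the cube does not reach this height (z outside [0, 4.5]); the cylinder at (4.5, 15) is not intersected at this z (z outside [0.5, 8.5]); the cube at (13, 9) is present — its section is the full 16×21.5 rectangle; Merging all regions: only the 16×21.5 cube at (13, 9) is present, so the union is just that shape — 1 connected region; (rotated 60° about Z; rotation is an isometry so areas/perimeters/island counts are preserved). The outline is a single polygon with 4 vertices. Extrusion per mm of travel: 0.4 × 0.1 / (π × 1.425²) = 0.006270. Accumulating E over each segment gives final E = 0.4702.

G0 X-19.91 Y26.51 Z8.70
G1 X-1.29 Y15.76 E0.1348
G1 X6.71 Y29.61 E0.2351
G1 X-11.91 Y40.36 E0.3699
G1 X-19.91 Y26.51 E0.4702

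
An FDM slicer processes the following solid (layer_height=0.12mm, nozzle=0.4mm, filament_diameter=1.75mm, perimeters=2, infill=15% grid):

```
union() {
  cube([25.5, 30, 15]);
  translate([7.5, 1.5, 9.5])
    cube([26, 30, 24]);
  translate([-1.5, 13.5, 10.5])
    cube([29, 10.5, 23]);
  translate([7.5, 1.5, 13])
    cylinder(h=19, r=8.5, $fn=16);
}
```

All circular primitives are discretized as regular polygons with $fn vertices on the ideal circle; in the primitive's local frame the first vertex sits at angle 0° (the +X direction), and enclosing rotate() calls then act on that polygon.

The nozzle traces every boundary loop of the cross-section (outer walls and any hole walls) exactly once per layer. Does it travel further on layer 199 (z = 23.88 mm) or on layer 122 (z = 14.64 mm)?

Layer 199 (z = 23.88): the cube is absent (z outside [0, 15]); the 26×30 cube at (7.5, 1.5) contributes its full rectangle (perimeter 112.00 mm); the cube at (-1.5, 13.5) (footprint 29×10.5) is included at this height (perimeter 79.00 mm); the r=8.5 cylinder at (7.5, 1.5) contributes a regular 16-gon of circumradius 8.5 (perimeter = 2·16·8.500·sin(180°/16) = 53.06 mm); Taking the union: the regions partially overlap (shared area 265.30 mm²), so the edge portions inside another operand are dropped and the merged outline is re-measured after clipping — boundary = 152.80 mm. So its perimeter = 152.80 mm. Layer 122 (z = 14.64): the cube is present — its section is the full 25.5×30 rectangle (perimeter 111.00 mm); the 26×30 cube at (7.5, 1.5) contributes its full rectangle (perimeter 112.00 mm); the cube at (-1.5, 13.5) (footprint 29×10.5) is included at this height (perimeter 79.00 mm); the cylinder at (7.5, 1.5): section is a regular 16-gon, circumradius r=8.5 (perimeter = 2·16·8.500·sin(180°/16) = 53.06 mm); Combining (union): the regions partially overlap (shared area 933.83 mm²), so the edge portions inside another operand are dropped and the merged outline is re-measured after clipping — boundary = 140.97 mm. So its perimeter = 140.97 mm. Layer 199 is larger (152.80 vs 140.97 mm).

layer 199 (z = 23.88 mm)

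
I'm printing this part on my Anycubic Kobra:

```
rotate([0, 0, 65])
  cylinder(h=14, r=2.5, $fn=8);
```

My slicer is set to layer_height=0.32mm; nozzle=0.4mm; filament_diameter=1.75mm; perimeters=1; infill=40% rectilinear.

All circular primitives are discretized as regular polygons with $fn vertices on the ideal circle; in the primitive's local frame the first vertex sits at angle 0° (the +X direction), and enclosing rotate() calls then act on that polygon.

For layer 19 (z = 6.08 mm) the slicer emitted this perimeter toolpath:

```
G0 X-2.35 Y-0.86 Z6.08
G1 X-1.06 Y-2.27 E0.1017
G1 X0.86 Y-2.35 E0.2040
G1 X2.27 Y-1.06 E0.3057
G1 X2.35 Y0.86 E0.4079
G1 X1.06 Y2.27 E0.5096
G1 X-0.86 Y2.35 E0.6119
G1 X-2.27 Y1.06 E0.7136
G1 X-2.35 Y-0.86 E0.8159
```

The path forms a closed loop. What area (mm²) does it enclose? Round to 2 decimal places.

Apply the shoelace formula to the sequence of (X, Y) vertices; enclosed area = 17.73 mm².

17.73 mm²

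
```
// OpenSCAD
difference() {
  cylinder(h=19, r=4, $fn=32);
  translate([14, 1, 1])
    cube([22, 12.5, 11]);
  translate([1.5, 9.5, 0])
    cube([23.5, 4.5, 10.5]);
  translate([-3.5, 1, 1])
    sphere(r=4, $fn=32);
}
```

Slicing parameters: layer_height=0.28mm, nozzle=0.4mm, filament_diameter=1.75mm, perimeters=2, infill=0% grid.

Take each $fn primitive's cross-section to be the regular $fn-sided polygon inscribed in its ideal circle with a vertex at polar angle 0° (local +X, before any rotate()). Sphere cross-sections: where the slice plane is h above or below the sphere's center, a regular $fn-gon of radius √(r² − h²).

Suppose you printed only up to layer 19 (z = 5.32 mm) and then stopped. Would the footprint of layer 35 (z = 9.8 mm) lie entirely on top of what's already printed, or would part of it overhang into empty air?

entirely on top

Compare the two slices. At z = 5.32: the cylinder: section is a regular 32-gon, circumradius r=4 (area = (32/2)·4.000²·sin(360°/32) = 49.94 mm²); the 22×12.5 cube at (14, 1) contributes its full rectangle (area 275.00 mm²); the cube at (1.5, 9.5) (footprint 23.5×4.5) is included at this height (area 105.75 mm²); the sphere at (-3.5, 1) is not intersected at this z (|z−center|=4.320 > r=4); Taking the first minus the rest: starting from the r=4 cylinder (49.94 mm²), the 22×12.5 cube at (14, 1) misses the remaining region (no effect); the 23.5×4.5 cube at (1.5, 9.5) misses the remaining region (no effect) — area = 49.94 mm². At z = 9.8: the r=4 cylinder gives a regular 32-gon of circumradius 4 (constant along its height) (area = (32/2)·4.000²·sin(360°/32) = 49.94 mm²); the cube at (14, 1) (footprint 22×12.5) is included at this height (area 275.00 mm²); the cube at (1.5, 9.5) (footprint 23.5×4.5) is included at this height (area 105.75 mm²); the sphere at (-3.5, 1) is not intersected at this z (|z−center|=8.800 > r=4); Taking the first minus the rest: starting from the r=4 cylinder (49.94 mm²), the 22×12.5 cube at (14, 1) misses the remaining region (no effect); the 23.5×4.5 cube at (1.5, 9.5) misses the remaining region (no effect) — area = 49.94 mm². Checking containment: the cross-section at z = 9.8 is a subset of the cross-section at z = 5.32.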